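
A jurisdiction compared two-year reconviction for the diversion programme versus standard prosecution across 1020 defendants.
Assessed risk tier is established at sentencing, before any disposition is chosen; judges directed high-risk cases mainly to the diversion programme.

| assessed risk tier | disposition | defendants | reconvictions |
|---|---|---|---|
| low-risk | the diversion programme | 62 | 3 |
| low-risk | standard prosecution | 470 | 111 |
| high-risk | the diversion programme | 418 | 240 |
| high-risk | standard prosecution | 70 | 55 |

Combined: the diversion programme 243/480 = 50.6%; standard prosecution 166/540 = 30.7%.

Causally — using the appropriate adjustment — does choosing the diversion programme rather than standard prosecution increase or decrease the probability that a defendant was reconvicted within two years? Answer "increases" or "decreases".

decreases

the diversion programme is lower inside every assessed risk tier stratum but standard prosecution is lower in aggregate. Whether to stratify depends on how assessed risk tier relates to the disposition.
Assessed risk tier differs across dispositions for reasons unrelated to any effect of the disposition itself, and it separately predicts the outcome — a classic confounder. We must compare within assessed risk tier levels.
Within each level — low-risk: 4.8% vs 23.6%; high-risk: 57.4% vs 78.6% — the diversion programme is lower every time.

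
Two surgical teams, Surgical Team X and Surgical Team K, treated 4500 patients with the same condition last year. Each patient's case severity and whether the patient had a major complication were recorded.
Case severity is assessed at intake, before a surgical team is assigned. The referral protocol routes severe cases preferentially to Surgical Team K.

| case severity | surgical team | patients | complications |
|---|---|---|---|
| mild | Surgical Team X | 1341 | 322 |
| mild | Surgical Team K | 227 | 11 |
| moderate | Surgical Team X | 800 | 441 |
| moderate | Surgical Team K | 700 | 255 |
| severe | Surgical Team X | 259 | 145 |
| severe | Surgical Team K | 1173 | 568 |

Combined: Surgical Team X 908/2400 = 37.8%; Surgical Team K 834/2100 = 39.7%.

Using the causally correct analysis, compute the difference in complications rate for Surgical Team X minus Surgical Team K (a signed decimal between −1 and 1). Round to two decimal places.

The stratified and pooled comparisons disagree (Surgical Team K wins within each case severity; Surgical Team X wins overall), so the answer turns on the causal role of case severity.
Since case severity is a pre-existing factor (not a product of the surgical team) and it affects the outcome on its own, it is a confounder. The stratified rates, not the pooled rate, identify the causal effect.
Adjusting over the population distribution of case severity: 0.348·(0.240−0.048) + 0.333·(0.551−0.364) + 0.318·(0.560−0.484) = +0.153.

+0.15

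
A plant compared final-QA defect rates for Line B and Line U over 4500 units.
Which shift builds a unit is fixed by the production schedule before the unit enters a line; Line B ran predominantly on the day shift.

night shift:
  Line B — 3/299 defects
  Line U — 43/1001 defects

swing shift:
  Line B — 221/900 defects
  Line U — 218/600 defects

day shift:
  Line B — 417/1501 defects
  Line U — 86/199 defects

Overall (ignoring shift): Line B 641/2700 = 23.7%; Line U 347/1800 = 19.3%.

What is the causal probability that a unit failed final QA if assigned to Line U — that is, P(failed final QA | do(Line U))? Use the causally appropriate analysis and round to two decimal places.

0.30

Since shift is a pre-existing factor (not a product of the line) and it affects the outcome on its own, it is a confounder. The stratified rates, not the pooled rate, identify the causal effect.
Standardising Line U to the population shift mix: 0.289·43/1001 + 0.333·218/600 + 0.378·86/199 = 0.297.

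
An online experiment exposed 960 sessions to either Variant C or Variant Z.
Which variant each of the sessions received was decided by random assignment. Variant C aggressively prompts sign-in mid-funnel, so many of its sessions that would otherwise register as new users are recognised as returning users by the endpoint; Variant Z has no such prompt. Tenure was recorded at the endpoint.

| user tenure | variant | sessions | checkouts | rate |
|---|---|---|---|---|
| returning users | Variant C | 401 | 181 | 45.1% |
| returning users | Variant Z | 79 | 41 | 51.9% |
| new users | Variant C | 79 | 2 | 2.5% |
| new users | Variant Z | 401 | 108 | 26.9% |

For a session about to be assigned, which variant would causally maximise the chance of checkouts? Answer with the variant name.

Within every user tenure level Variant Z has the higher rate, yet pooled Variant C does — Simpson's reversal.
User tenure is recorded after the variant and is itself shifted by it — it sits on the causal path from variant to outcome. Conditioning on a mediator would strip out part of the effect we want; the pooled comparison gives the total causal effect.
Pooled: Variant C 38.1% vs Variant Z 31.0%; Variant C is higher overall.

Variant C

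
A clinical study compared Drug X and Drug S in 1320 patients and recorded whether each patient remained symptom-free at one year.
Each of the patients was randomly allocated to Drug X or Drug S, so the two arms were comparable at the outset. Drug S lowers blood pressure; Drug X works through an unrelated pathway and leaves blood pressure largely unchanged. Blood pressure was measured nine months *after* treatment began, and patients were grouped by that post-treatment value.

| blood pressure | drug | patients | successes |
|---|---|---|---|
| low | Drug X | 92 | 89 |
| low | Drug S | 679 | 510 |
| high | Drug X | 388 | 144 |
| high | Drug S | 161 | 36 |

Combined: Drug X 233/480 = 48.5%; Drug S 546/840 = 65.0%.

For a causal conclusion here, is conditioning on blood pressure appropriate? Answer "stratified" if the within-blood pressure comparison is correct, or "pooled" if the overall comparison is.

The stratified and pooled comparisons disagree (Drug X wins within each blood pressure; Drug S wins overall), so the answer turns on the causal role of blood pressure.
Because the drug influences blood pressure, blood pressure is a post-treatment mediator, not a confounder. Stratifying on it would bias the estimate; the causal effect is the crude pooled difference.
Pooled: Drug X 48.5% vs Drug S 65.0%; Drug S is higher overall.

pooled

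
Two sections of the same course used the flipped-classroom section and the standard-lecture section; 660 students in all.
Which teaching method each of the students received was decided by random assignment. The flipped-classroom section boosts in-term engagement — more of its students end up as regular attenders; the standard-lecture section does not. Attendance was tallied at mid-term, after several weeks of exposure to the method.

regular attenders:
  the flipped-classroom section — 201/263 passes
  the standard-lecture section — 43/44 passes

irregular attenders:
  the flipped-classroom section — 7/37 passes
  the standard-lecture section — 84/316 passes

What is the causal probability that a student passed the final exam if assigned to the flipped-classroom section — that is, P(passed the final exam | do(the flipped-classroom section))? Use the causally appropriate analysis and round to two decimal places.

0.69

Because the teaching method influences mid-term attendance, mid-term attendance is a post-treatment mediator, not a confounder. Stratifying on it would bias the estimate; the causal effect is the crude pooled difference.
So P(outcome | do(the flipped-classroom section)) is just the pooled rate for the flipped-classroom section: 208/300 = 0.693.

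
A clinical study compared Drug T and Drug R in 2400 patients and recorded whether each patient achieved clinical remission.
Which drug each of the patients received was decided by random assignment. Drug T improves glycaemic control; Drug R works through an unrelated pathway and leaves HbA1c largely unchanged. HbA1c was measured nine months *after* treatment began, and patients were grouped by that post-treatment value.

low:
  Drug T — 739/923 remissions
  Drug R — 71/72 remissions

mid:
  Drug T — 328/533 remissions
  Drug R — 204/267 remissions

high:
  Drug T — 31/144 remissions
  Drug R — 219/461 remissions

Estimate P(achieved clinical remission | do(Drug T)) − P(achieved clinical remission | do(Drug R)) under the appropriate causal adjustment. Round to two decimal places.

+0.07

Stratifying would compare drugs among patients the drugs themselves sorted into HbA1c groups — a form of selection on an intermediate. The unconditioned pooled rates give the total causal effect.
The causal difference is the pooled difference: 0.686 − 0.618 = +0.069.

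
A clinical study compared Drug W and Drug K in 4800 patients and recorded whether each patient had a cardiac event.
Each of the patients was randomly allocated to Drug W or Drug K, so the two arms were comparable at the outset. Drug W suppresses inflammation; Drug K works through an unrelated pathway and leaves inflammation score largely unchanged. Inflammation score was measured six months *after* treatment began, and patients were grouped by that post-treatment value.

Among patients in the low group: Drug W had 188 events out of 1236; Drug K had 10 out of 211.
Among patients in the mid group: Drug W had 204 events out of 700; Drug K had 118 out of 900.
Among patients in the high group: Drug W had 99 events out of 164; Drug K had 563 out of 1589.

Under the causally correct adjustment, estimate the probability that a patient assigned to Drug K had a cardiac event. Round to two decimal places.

0.26

Stratifying would compare drugs among patients the drugs themselves sorted into inflammation score groups — a form of selection on an intermediate. The unconditioned pooled rates give the total causal effect.
So P(outcome | do(Drug K)) is just the pooled rate for Drug K: 691/2700 = 0.256.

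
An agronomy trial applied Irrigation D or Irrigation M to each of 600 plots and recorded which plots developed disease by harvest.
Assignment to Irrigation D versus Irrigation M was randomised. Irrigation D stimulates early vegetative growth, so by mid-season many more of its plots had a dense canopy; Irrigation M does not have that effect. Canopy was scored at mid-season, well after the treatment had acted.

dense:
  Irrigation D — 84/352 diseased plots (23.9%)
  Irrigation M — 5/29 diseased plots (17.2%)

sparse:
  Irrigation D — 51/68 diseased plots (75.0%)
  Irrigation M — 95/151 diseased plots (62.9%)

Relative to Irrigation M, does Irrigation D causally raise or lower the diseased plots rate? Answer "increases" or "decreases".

Stratifying would compare irrigations among plots the irrigations themselves sorted into mid-season canopy groups — a form of selection on an intermediate. The unconditioned pooled rates give the total causal effect.
Pooled: Irrigation D 32.1% vs Irrigation M 55.6%; Irrigation D is lower overall.

decreases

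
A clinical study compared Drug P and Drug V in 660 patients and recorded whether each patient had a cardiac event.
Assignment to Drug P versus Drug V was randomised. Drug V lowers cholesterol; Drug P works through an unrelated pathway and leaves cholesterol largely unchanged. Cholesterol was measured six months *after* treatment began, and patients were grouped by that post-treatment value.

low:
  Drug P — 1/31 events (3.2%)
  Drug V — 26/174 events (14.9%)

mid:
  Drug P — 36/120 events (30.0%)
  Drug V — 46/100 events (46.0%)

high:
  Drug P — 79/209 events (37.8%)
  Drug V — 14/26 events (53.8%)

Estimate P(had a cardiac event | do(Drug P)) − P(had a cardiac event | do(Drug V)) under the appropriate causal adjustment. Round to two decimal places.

The cholesterol-specific comparison favours Drug P throughout, but the pooled figures favour Drug V. The question is whether to condition on cholesterol.
Cholesterol lies on the pathway drug → cholesterol → outcome, so adjusting for it blocks the indirect effect. For the total causal effect of drug, use the unadjusted pooled rates.
The causal difference is the pooled difference: 0.322 − 0.287 = +0.036.

+0.04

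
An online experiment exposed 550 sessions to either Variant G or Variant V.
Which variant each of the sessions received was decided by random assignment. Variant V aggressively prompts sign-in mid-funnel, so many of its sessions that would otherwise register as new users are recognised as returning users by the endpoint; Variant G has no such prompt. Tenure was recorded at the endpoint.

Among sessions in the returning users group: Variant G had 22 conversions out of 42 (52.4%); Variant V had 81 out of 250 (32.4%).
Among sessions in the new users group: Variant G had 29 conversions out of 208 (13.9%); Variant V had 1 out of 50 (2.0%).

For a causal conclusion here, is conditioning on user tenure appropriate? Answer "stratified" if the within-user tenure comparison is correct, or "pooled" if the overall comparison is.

The stratified and pooled comparisons disagree (Variant G wins within each user tenure; Variant V wins overall), so the answer turns on the causal role of user tenure.
User tenure lies on the pathway variant → user tenure → outcome, so adjusting for it blocks the indirect effect. For the total causal effect of variant, use the unadjusted pooled rates.
Pooled: Variant G 20.4% vs Variant V 27.3%; Variant V is higher overall.

pooled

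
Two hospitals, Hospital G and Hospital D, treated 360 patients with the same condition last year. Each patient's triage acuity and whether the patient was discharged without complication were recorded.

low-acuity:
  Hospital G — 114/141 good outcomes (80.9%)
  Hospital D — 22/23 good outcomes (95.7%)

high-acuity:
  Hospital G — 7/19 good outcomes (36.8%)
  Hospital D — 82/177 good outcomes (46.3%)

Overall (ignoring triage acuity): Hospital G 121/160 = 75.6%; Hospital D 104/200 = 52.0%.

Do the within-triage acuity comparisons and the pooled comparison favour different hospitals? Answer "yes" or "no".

Within each triage acuity level (low-acuity 80.9% vs 95.7%; high-acuity 36.8% vs 46.3%), Hospital D has the higher rate every time. Pooled: 75.6% vs 52.0% — Hospital G has the higher rate overall. The two comparisons disagree.

yes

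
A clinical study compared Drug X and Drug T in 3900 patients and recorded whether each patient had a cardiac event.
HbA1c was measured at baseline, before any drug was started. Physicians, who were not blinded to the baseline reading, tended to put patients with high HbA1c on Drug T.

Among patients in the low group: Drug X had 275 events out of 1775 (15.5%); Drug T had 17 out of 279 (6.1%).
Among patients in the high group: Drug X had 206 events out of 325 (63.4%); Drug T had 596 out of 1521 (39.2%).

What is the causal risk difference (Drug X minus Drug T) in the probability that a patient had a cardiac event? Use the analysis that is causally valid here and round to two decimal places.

Here HbA1c is a common cause — it drives both which drug a case falls under and the outcome. The crude comparison mixes populations; the stratum-specific rates are the causally relevant ones.
Adjusting over the population distribution of HbA1c: 0.527·(0.155−0.061) + 0.473·(0.634−0.392) = +0.164.

+0.16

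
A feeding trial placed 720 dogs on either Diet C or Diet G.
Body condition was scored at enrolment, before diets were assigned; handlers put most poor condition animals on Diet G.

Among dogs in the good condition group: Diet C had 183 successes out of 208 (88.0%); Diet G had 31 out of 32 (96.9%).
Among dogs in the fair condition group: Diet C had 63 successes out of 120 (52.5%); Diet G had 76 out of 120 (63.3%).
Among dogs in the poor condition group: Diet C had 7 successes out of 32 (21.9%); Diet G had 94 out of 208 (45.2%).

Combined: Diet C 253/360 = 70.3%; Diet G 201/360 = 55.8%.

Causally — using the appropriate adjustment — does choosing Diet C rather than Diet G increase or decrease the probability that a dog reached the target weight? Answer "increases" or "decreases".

Diet G is higher inside every starting body condition stratum but Diet C is higher in aggregate. Whether to stratify depends on how starting body condition relates to the diet.
Here starting body condition is a common cause — it drives both which diet a case falls under and the outcome. The crude comparison mixes populations; the stratum-specific rates are the causally relevant ones.
Within each level — good condition: 88.0% vs 96.9%; fair condition: 52.5% vs 63.3%; poor condition: 21.9% vs 45.2% — Diet G is higher every time.

decreases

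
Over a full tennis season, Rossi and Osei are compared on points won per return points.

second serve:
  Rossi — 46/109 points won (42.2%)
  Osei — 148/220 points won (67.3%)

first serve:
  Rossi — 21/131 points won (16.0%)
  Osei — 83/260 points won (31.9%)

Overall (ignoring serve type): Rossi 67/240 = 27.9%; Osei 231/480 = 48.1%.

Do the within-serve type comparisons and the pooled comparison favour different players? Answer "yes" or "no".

no

Within each serve type level (second serve 42.2% vs 67.3%; first serve 16.0% vs 31.9%), Osei has the higher rate every time. Pooled: 27.9% vs 48.1% — Osei has the higher rate overall. They agree.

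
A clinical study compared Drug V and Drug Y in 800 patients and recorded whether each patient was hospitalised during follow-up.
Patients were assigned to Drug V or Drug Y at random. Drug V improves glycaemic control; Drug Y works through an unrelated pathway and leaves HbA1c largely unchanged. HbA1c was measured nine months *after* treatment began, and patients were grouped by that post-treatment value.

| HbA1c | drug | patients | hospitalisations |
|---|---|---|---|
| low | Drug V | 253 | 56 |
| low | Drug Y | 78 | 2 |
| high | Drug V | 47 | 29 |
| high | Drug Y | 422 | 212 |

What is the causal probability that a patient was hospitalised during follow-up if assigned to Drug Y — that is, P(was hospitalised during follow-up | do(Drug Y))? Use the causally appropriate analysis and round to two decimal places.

Drug Y is lower inside every HbA1c stratum but Drug V is lower in aggregate. Whether to stratify depends on how HbA1c relates to the drug.
HbA1c here is a post-treatment variable shaped by the drug; conditioning on it would introduce bias rather than remove it. The overall comparison is the causal one.
So P(outcome | do(Drug Y)) is just the pooled rate for Drug Y: 214/500 = 0.428.

0.43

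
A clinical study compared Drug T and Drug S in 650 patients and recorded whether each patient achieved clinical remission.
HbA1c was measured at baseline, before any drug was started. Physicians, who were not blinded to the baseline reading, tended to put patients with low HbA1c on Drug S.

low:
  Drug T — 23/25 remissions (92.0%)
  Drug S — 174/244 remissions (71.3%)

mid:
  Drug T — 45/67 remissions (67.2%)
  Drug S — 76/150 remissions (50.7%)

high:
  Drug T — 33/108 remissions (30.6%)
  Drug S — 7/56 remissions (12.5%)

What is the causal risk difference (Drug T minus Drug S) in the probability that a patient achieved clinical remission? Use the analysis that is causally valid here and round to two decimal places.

+0.19

HbA1c is set before the drug has any effect — it is not caused by the drug — and it independently drives the outcome. That makes it a confounder, so the causal comparison is within HbA1c levels.
Adjusting over the population distribution of HbA1c: 0.414·(0.920−0.713) + 0.334·(0.672−0.507) + 0.252·(0.306−0.125) = +0.186.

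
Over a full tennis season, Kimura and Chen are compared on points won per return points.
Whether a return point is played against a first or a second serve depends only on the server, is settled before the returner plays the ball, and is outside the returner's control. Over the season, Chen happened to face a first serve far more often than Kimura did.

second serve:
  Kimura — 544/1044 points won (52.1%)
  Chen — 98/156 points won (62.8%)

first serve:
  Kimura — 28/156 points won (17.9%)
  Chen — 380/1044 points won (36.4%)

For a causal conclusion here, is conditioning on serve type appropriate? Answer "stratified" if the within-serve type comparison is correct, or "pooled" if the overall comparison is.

The serve type-specific comparison favours Chen throughout, but the pooled figures favour Kimura. The question is whether to condition on serve type.
Serve type differs across players for reasons unrelated to any effect of the player itself, and it separately predicts the outcome — a classic confounder. We must compare within serve type levels.
Within each level — second serve: 52.1% vs 62.8%; first serve: 17.9% vs 36.4% — Chen is higher every time.

stratified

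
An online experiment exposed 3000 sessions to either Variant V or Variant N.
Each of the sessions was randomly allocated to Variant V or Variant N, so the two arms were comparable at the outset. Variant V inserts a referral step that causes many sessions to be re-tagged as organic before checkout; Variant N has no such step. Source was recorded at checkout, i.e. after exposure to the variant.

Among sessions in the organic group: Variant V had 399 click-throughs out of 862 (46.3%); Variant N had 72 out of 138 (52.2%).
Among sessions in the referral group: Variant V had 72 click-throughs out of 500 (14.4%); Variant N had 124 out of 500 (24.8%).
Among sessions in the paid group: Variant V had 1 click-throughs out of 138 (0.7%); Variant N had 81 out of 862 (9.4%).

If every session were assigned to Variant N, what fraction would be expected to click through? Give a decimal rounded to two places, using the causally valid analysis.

Variant N is higher inside every traffic source stratum but Variant V is higher in aggregate. Whether to stratify depends on how traffic source relates to the variant.
Traffic source lies on the pathway variant → traffic source → outcome, so adjusting for it blocks the indirect effect. For the total causal effect of variant, use the unadjusted pooled rates.
So P(outcome | do(Variant N)) is just the pooled rate for Variant N: 277/1500 = 0.185.

0.18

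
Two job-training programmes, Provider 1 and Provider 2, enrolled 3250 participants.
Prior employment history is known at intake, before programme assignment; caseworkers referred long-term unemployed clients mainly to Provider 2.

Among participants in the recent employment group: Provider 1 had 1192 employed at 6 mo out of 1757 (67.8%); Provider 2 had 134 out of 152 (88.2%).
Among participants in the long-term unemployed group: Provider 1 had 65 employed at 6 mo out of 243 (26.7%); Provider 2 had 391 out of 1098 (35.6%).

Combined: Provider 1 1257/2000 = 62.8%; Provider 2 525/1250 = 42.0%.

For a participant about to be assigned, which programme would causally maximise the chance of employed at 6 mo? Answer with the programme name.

Provider 2

The prior employment history-specific comparison favours Provider 2 throughout, but the pooled figures favour Provider 1. The question is whether to condition on prior employment history.
Nothing the programme does changes prior employment history; the imbalance is an allocation artefact. With prior employment history also predicting the outcome, the pooled figure is confounded, and the within-stratum comparison is the causal one.
Within each level — recent employment: 67.8% vs 88.2%; long-term unemployed: 26.7% vs 35.6% — Provider 2 is higher every time.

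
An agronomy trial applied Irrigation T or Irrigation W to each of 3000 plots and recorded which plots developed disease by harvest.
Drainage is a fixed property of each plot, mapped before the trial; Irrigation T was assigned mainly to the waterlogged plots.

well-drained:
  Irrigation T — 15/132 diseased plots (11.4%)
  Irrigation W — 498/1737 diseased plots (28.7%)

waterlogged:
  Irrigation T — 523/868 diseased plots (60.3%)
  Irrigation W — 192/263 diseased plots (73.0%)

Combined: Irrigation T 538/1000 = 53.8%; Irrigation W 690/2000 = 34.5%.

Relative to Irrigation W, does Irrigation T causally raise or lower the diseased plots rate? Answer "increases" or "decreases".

decreases

Field drainage differs across irrigations for reasons unrelated to any effect of the irrigation itself, and it separately predicts the outcome — a classic confounder. We must compare within field drainage levels.
Within each level — well-drained: 11.4% vs 28.7%; waterlogged: 60.3% vs 73.0% — Irrigation T is lower every time.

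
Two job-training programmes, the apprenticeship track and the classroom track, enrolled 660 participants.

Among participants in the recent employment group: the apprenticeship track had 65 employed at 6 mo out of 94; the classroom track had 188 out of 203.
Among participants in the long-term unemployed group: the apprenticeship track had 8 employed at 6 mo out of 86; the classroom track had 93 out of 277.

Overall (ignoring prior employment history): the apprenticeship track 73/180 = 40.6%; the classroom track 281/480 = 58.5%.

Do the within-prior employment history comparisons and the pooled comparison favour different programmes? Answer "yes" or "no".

no

Within each prior employment history level (recent employment 69.1% vs 92.6%; long-term unemployed 9.3% vs 33.6%), the classroom track has the higher rate every time. Pooled: 40.6% vs 58.5% — the classroom track has the higher rate overall. They agree.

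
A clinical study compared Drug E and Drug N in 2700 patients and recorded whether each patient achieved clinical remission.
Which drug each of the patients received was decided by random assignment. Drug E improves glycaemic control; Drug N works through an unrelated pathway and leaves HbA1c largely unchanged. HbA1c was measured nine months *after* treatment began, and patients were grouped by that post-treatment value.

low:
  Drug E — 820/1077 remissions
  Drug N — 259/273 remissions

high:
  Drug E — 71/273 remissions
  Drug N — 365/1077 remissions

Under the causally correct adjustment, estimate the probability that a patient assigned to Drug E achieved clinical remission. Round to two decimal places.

HbA1c is downstream of the drug. One should not condition on a consequence of treatment, so the overall rates are the right comparison.
So P(outcome | do(Drug E)) is just the pooled rate for Drug E: 891/1350 = 0.660.

0.66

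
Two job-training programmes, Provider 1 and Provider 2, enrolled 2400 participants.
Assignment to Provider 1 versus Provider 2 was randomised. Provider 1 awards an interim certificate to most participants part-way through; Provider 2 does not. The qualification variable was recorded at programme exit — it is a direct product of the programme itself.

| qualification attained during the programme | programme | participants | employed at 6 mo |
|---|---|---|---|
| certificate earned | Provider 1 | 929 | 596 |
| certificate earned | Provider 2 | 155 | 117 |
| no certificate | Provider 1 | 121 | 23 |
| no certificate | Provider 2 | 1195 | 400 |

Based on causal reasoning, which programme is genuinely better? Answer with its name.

Provider 1

Within every qualification attained during the programme level Provider 2 has the higher rate, yet pooled Provider 1 does — Simpson's reversal.
Qualification attained during the programme lies on the pathway programme → qualification attained during the programme → outcome, so adjusting for it blocks the indirect effect. For the total causal effect of programme, use the unadjusted pooled rates.
Pooled: Provider 1 59.0% vs Provider 2 38.3%; Provider 1 is higher overall.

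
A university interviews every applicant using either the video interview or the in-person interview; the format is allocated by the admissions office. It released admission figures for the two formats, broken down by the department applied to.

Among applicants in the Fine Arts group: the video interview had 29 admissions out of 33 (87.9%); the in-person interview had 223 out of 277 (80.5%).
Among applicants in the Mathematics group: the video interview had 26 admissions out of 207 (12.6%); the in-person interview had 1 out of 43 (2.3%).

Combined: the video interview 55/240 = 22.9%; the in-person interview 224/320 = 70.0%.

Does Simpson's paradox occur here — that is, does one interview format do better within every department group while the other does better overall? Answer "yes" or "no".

Within each department level (Fine Arts 87.9% vs 80.5%; Mathematics 12.6% vs 2.3%), the video interview has the higher rate every time. Pooled: 22.9% vs 70.0% — the in-person interview has the higher rate overall. The two comparisons disagree.

yes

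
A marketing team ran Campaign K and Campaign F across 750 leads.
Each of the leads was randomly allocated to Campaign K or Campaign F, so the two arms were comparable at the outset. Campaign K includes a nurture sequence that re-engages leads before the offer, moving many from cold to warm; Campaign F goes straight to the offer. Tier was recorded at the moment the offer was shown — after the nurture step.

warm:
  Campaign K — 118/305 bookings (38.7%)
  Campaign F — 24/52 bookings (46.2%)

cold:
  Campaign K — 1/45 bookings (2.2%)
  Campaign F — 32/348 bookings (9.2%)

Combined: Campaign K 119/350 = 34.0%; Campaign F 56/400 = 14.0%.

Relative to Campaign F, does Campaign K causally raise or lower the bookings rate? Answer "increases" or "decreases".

increases

Engagement tier here is a post-treatment variable shaped by the campaign; conditioning on it would introduce bias rather than remove it. The overall comparison is the causal one.
Pooled: Campaign K 34.0% vs Campaign F 14.0%; Campaign K is higher overall.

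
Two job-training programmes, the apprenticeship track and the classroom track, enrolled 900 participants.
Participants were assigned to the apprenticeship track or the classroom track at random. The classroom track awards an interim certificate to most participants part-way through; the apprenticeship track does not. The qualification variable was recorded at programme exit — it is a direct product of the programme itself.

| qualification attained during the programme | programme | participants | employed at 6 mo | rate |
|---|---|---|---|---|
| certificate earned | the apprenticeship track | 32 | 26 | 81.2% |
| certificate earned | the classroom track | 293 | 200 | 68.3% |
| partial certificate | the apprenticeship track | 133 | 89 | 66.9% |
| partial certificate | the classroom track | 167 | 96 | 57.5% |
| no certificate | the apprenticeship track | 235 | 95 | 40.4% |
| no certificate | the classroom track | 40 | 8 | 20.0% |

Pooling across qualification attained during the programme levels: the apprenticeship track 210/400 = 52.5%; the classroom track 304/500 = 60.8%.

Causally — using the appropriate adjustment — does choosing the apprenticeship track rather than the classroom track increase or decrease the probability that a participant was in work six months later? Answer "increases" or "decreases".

decreases

The distribution of qualification attained during the programme is itself part of what the programme does — it is an intermediate outcome. Holding it fixed would remove that part of the effect; the total effect is the pooled difference.
Pooled: the apprenticeship track 52.5% vs the classroom track 60.8%; the classroom track is higher overall.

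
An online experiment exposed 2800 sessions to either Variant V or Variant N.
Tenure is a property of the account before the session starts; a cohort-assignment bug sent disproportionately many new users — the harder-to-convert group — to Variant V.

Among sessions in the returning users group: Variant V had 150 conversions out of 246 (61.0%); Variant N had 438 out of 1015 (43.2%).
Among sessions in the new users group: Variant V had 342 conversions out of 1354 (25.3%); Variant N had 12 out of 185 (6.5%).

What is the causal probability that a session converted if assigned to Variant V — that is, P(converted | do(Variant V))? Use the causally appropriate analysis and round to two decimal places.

Here user tenure is a common cause — it drives both which variant a case falls under and the outcome. The crude comparison mixes populations; the stratum-specific rates are the causally relevant ones.
Standardising Variant V to the population user tenure mix: 0.450·150/246 + 0.550·342/1354 = 0.413.

0.41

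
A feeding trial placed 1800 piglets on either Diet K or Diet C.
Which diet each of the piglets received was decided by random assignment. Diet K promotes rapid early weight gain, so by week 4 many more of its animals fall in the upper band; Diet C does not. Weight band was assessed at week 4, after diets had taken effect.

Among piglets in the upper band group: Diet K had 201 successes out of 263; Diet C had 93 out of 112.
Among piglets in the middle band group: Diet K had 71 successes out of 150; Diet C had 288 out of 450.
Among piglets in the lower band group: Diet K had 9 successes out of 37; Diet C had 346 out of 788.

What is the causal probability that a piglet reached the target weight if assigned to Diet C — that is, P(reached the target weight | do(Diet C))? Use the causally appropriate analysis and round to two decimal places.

0.54

Week-4 weight band is recorded after the diet and is itself shifted by it — it sits on the causal path from diet to outcome. Conditioning on a mediator would strip out part of the effect we want; the pooled comparison gives the total causal effect.
So P(outcome | do(Diet C)) is just the pooled rate for Diet C: 727/1350 = 0.539.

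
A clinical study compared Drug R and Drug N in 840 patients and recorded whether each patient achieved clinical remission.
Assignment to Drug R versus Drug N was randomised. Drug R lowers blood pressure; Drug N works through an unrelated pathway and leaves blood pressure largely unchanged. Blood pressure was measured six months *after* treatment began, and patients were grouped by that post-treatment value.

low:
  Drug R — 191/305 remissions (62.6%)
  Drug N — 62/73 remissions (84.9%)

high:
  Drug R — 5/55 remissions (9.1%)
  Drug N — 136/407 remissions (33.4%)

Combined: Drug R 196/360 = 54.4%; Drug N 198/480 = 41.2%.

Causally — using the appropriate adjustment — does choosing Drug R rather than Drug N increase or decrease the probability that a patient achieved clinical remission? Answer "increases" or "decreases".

Blood pressure is recorded after the drug and is itself shifted by it — it sits on the causal path from drug to outcome. Conditioning on a mediator would strip out part of the effect we want; the pooled comparison gives the total causal effect.
Pooled: Drug R 54.4% vs Drug N 41.2%; Drug R is higher overall.

increases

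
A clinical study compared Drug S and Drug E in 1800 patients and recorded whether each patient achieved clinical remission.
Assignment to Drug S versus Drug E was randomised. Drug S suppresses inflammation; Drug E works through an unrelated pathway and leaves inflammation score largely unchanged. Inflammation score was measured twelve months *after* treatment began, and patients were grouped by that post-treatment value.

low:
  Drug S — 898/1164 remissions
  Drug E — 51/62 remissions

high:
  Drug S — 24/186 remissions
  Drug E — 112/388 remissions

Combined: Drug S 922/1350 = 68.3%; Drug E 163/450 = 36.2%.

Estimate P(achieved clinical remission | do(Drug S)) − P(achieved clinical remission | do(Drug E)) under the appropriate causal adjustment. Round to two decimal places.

Inflammation score is downstream of the drug. One should not condition on a consequence of treatment, so the overall rates are the right comparison.
The causal difference is the pooled difference: 0.683 − 0.362 = +0.321.

+0.32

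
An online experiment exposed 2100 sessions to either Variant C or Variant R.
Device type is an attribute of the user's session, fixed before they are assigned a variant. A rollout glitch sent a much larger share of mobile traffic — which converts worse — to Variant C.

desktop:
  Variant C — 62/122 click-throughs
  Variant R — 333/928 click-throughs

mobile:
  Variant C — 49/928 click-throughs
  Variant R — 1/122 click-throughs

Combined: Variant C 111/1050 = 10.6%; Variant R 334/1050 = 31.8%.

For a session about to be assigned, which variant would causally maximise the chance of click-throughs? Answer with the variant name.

Variant C

Here device type is a common cause — it drives both which variant a case falls under and the outcome. The crude comparison mixes populations; the stratum-specific rates are the causally relevant ones.
Within each level — desktop: 50.8% vs 35.9%; mobile: 5.3% vs 0.8% — Variant C is higher every time.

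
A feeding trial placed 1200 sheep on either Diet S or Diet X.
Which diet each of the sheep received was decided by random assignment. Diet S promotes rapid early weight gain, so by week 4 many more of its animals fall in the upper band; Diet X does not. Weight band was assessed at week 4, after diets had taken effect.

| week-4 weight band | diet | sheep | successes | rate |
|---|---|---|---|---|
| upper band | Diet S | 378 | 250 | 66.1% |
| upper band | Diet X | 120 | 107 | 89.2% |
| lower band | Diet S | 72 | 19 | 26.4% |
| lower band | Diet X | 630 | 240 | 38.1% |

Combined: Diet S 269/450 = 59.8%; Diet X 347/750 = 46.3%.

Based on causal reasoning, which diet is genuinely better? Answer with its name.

Diet X is higher inside every week-4 weight band stratum but Diet S is higher in aggregate. Whether to stratify depends on how week-4 weight band relates to the diet.
Week-4 weight band is recorded after the diet and is itself shifted by it — it sits on the causal path from diet to outcome. Conditioning on a mediator would strip out part of the effect we want; the pooled comparison gives the total causal effect.
Pooled: Diet S 59.8% vs Diet X 46.3%; Diet S is higher overall.

Diet S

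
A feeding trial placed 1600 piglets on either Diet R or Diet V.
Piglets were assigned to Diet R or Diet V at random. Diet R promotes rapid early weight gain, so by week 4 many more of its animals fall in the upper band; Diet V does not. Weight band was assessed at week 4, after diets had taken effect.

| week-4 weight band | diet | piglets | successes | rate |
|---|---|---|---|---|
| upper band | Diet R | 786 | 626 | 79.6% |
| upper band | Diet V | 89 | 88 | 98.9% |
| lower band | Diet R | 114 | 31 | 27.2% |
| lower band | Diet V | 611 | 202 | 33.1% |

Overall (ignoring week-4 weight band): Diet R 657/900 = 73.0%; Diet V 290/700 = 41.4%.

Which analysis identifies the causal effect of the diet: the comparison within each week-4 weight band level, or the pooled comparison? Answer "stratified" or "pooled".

pooled

Stratifying would compare diets among piglets the diets themselves sorted into week-4 weight band groups — a form of selection on an intermediate. The unconditioned pooled rates give the total causal effect.
Pooled: Diet R 73.0% vs Diet V 41.4%; Diet R is higher overall.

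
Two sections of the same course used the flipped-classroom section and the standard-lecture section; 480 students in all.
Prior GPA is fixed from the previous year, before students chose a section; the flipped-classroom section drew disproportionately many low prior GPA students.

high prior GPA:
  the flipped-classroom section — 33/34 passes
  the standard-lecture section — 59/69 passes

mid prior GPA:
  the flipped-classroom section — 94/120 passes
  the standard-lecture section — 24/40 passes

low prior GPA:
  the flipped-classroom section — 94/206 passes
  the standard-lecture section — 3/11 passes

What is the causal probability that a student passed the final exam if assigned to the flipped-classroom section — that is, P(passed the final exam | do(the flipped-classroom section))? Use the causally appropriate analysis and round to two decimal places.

0.68

The stratified and pooled comparisons disagree (the flipped-classroom section wins within each prior GPA band; the standard-lecture section wins overall), so the answer turns on the causal role of prior GPA band.
Since prior GPA band is a pre-existing factor (not a product of the teaching method) and it affects the outcome on its own, it is a confounder. The stratified rates, not the pooled rate, identify the causal effect.
Standardising the flipped-classroom section to the population prior GPA band mix: 0.215·33/34 + 0.333·94/120 + 0.452·94/206 = 0.676.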